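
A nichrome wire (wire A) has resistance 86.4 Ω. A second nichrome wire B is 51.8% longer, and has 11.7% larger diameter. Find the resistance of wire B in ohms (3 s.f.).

R ∝ L/d², so R_B/R_A = (1 + 51.8/100) × (1 + 11.7/100)⁻²
= 1.518 × 0.8015 = 1.217
R_B = 1.217 × 86.4 = 105 Ω

105 Ω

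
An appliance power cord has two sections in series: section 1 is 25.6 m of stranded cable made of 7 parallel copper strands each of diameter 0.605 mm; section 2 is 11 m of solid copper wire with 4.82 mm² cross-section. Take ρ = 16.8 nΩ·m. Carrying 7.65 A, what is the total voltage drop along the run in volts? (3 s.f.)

1.93 V

ρ = 16.8 nΩ·m = 1.68×10^-8 Ω·m
Section 1: A_strand = π(3.0250e-04)² = 2.875e-07 m²; R₁ = ρL/(N·A_s) = (1.68×10^-8)(25.6)/(7×2.875e-07) = 0.2137 Ω
Section 2: A = 4.82 mm² = 4.820e-06 m²
R₂ = (1.68×10^-8)(11)/(4.820e-06) = 0.03834 Ω
R = R₁ + R₂ = 0.2521 Ω
V = IR = 7.65 × 0.2521 = 1.93 V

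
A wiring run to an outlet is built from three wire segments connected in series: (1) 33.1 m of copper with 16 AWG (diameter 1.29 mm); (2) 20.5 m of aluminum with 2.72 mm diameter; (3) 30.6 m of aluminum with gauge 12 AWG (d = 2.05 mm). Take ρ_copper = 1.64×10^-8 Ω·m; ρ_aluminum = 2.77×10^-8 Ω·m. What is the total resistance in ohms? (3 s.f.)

0.770 Ω

Seg 1: A = π(1.29/2 mm)² = π(6.4500e-04 m)² = 1.307e-06 m²
R_1 = (1.64×10^-8)(33.1)/(1.307e-06) = 0.4153 Ω
Seg 2: A = π(d/2)² = π(1.3600e-03 m)² = 5.811e-06 m²
R_2 = (2.77×10^-8)(20.5)/(5.811e-06) = 0.09773 Ω
Seg 3: A = π(2.05/2 mm)² = π(1.0250e-03 m)² = 3.301e-06 m²
R_3 = (2.77×10^-8)(30.6)/(3.301e-06) = 0.2568 Ω
R_total = R_1 + R_2 + R_3 = 0.770 Ω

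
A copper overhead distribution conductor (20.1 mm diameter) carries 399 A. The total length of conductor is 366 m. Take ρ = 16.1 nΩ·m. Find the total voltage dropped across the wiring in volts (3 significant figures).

ρ = 16.1 nΩ·m = 1.61×10^-8 Ω·m
A = π(d/2)² = π(1.0050e-02 m)² = 3.173e-04 m²
R = ρL/A = (1.61×10^-8)(366)/(3.173e-04) = 0.01857 Ω
V = IR = 399 × 0.01857 = 7.41 V

7.41 V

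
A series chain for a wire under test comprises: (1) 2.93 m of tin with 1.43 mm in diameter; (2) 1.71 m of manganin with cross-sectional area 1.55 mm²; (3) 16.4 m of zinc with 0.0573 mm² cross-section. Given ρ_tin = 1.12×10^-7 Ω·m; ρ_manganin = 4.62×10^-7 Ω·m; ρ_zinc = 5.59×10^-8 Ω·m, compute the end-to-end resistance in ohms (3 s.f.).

Seg 1: A = π(d/2)² = π(7.1500e-04 m)² = 1.606e-06 m²
R_1 = (1.12×10^-7)(2.93)/(1.606e-06) = 0.2043 Ω
Seg 2: A = 1.55 mm² = 1.550e-06 m²
R_2 = (4.62×10^-7)(1.71)/(1.550e-06) = 0.5097 Ω
Seg 3: A = 0.0573 mm² = 5.730e-08 m²
R_3 = (5.59×10^-8)(16.4)/(5.730e-08) = 16 Ω
R_total = R_1 + R_2 + R_3 = 16.7 Ω

16.7 Ω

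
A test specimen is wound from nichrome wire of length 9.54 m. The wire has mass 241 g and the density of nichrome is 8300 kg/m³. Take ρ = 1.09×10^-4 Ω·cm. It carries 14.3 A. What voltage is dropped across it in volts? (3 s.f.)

ρ = 1.09×10^-4 Ω·cm = 1.09×10^-6 Ω·m
A = m/(density·L) = 0.241/(8300×9.54) = 3.0436e-06 m²
R = ρL/A = (1.09×10^-6)(9.54)/(3.0436e-06) = 3.417 Ω
V = IR = 14.3 × 3.417 = 48.9 V

48.9 V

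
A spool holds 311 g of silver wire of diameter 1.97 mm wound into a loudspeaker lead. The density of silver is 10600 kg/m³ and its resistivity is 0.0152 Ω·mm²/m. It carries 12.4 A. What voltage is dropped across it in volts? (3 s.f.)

ρ = 0.0152 Ω·mm²/m = 1.52×10^-8 Ω·m
A = π(d/2)² = π(9.8500e-04 m)² = 3.0481e-06 m²
L = m/(density·A) = 0.311/(10600×3.0481e-06) = 9.626 m
R = ρL/A = (1.52×10^-8)(9.626)/(3.0481e-06) = 0.048 Ω
V = IR = 12.4 × 0.048 = 0.595 V

0.595 V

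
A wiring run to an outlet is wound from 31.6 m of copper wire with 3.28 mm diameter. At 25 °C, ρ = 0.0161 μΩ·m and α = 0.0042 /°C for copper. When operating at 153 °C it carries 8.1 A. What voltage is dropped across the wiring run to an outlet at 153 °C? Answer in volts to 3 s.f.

ρ = 0.0161 μΩ·m = 1.61×10^-8 Ω·m
A = π(d/2)² = π(1.6400e-03 m)² = 8.450e-06 m²
R₍25₎ = ρL/A = (1.61×10^-8)(31.6)/(8.450e-06) = 0.06021 Ω
R₍153₎ = R₍25₎(1 + αΔT) = 0.06021 × (1 + 0.0042×128) = 0.09258 Ω
V = IR = 8.1 × 0.09258 = 0.750 V

0.750 V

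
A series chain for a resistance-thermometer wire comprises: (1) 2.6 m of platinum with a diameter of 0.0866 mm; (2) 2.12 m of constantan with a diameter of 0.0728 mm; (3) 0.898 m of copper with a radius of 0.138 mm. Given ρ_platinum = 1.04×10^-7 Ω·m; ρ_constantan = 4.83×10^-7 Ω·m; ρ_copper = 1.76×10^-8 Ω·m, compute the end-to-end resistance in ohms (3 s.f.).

Seg 1: A = π(d/2)² = π(4.3300e-05 m)² = 5.890e-09 m²
R_1 = (1.04×10^-7)(2.6)/(5.890e-09) = 45.91 Ω
Seg 2: A = π(d/2)² = π(3.6400e-05 m)² = 4.162e-09 m²
R_2 = (4.83×10^-7)(2.12)/(4.162e-09) = 246 Ω
Seg 3: A = πr² = π(1.3800e-04 m)² = 5.983e-08 m²
R_3 = (1.76×10^-8)(0.898)/(5.983e-08) = 0.2642 Ω
R_total = R_1 + R_2 + R_3 = 292 Ω

292 Ω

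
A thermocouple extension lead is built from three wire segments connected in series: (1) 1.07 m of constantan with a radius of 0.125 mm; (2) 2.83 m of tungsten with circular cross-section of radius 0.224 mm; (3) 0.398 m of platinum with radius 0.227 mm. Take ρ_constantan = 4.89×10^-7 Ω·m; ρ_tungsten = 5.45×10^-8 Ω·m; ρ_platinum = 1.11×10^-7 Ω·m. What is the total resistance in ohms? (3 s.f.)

11.9 Ω

Seg 1: A = πr² = π(1.2500e-04 m)² = 4.909e-08 m²
R_1 = (4.89×10^-7)(1.07)/(4.909e-08) = 10.66 Ω
Seg 2: A = πr² = π(2.2400e-04 m)² = 1.576e-07 m²
R_2 = (5.45×10^-8)(2.83)/(1.576e-07) = 0.9784 Ω
Seg 3: A = πr² = π(2.2700e-04 m)² = 1.619e-07 m²
R_3 = (1.11×10^-7)(0.398)/(1.619e-07) = 0.2729 Ω
R_total = R_1 + R_2 + R_3 = 11.9 Ω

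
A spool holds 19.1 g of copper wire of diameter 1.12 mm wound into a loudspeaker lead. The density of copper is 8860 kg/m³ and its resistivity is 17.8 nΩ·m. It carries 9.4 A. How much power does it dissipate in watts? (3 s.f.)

ρ = 17.8 nΩ·m = 1.78×10^-8 Ω·m
A = π(d/2)² = π(5.6000e-04 m)² = 9.8520e-07 m²
L = m/(density·A) = 0.0191/(8860×9.8520e-07) = 2.188 m
R = ρL/A = (1.78×10^-8)(2.188)/(9.8520e-07) = 0.03953 Ω
P = I²R = (9.4)² × 0.03953 = 3.49 W

3.49 W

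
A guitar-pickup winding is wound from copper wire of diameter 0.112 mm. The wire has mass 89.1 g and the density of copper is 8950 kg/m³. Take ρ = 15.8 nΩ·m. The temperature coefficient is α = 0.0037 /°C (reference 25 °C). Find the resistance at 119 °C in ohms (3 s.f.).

2180 Ω

ρ = 15.8 nΩ·m = 1.58×10^-8 Ω·m
A = π(d/2)² = π(5.6000e-05 m)² = 9.8520e-09 m²
L = m/(density·A) = 0.0891/(8950×9.8520e-09) = 1010 m
R = ρL/A = (1.58×10^-8)(1010)/(9.8520e-09) = 1621 Ω
R(119 °C) = 1621 × (1 + 0.0037×94) = 2180 Ω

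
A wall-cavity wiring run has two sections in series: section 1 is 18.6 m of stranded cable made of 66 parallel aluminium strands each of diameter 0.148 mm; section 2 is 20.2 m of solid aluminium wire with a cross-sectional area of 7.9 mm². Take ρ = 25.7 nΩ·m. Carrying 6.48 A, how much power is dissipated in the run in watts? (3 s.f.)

20.4 W

ρ = 25.7 nΩ·m = 2.57×10^-8 Ω·m
Section 1: A_strand = π(7.4000e-05)² = 1.720e-08 m²; R₁ = ρL/(N·A_s) = (2.57×10^-8)(18.6)/(66×1.720e-08) = 0.421 Ω
Section 2: A = 7.9 mm² = 7.900e-06 m²
R₂ = (2.57×10^-8)(20.2)/(7.900e-06) = 0.06571 Ω
R = R₁ + R₂ = 0.4867 Ω
P = I²R = (6.48)² × 0.4867 = 20.4 W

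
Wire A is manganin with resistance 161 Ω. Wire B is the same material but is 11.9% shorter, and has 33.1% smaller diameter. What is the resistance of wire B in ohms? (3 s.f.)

R ∝ L/d², so R_B/R_A = (1 − 11.9/100) × (1 − 33.1/100)⁻²
= 0.881 × 2.234 = 1.968
R_B = 1.968 × 161 = 317 Ω

317 Ω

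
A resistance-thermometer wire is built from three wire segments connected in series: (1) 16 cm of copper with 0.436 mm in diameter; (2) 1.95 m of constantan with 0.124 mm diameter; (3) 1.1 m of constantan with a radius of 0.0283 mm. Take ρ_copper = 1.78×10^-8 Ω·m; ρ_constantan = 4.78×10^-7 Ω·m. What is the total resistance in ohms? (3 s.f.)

286 Ω

Seg 1: A = π(d/2)² = π(2.1800e-04 m)² = 1.493e-07 m²
R_1 = (1.78×10^-8)(0.16)/(1.493e-07) = 0.01908 Ω
Seg 2: A = π(d/2)² = π(6.2000e-05 m)² = 1.208e-08 m²
R_2 = (4.78×10^-7)(1.95)/(1.208e-08) = 77.18 Ω
Seg 3: A = πr² = π(2.8300e-05 m)² = 2.516e-09 m²
R_3 = (4.78×10^-7)(1.1)/(2.516e-09) = 209 Ω
R_total = R_1 + R_2 + R_3 = 286 Ω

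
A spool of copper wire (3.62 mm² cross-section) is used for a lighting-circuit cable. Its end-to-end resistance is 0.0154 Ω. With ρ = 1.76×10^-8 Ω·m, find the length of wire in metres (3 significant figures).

A = 3.62 mm² = 3.620e-06 m²
L = RA/ρ = (0.0154)(3.620e-06)/(1.76×10^-8) = 3.17 m

3.17 m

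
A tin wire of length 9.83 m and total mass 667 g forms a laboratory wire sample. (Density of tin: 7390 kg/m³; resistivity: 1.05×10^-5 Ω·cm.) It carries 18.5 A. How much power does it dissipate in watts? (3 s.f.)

ρ = 1.05×10^-5 Ω·cm = 1.05×10^-7 Ω·m
A = m/(density·L) = 0.667/(7390×9.83) = 9.1818e-06 m²
R = ρL/A = (1.05×10^-7)(9.83)/(9.1818e-06) = 0.1124 Ω
P = I²R = (18.5)² × 0.1124 = 38.5 W

38.5 W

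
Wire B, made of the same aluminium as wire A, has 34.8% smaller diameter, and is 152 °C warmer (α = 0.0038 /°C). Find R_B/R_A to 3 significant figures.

R ∝ ρL/d² with ρ ∝ (1+αΔT), so R_B/R_A = (1 − 34.8/100)⁻² × (1 + 0.0038×152)
= 2.352 × 1.578 = 3.71

3.71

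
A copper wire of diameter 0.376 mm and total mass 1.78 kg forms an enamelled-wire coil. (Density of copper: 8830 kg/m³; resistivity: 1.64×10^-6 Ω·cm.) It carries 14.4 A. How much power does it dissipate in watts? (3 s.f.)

55600 W

ρ = 1.64×10^-6 Ω·cm = 1.64×10^-8 Ω·m
A = π(d/2)² = π(1.8800e-04 m)² = 1.1104e-07 m²
L = m/(density·A) = 1.78/(8830×1.1104e-07) = 1815 m
R = ρL/A = (1.64×10^-8)(1815)/(1.1104e-07) = 268.1 Ω
P = I²R = (14.4)² × 268.1 = 55600 W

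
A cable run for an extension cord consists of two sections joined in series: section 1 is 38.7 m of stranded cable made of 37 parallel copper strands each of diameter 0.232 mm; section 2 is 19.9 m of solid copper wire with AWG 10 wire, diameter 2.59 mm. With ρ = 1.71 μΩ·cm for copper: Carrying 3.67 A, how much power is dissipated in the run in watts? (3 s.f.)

6.57 W

ρ = 1.71 μΩ·cm = 1.71×10^-8 Ω·m
Section 1: A_strand = π(1.1600e-04)² = 4.227e-08 m²; R₁ = ρL/(N·A_s) = (1.71×10^-8)(38.7)/(37×4.227e-08) = 0.4231 Ω
Section 2: A = π(2.59/2 mm)² = π(1.2950e-03 m)² = 5.269e-06 m²
R₂ = (1.71×10^-8)(19.9)/(5.269e-06) = 0.06459 Ω
R = R₁ + R₂ = 0.4877 Ω
P = I²R = (3.67)² × 0.4877 = 6.57 W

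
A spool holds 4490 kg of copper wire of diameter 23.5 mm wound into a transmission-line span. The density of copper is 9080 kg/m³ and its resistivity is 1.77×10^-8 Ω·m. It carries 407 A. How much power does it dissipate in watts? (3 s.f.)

A = π(d/2)² = π(1.1750e-02 m)² = 4.3374e-04 m²
L = m/(density·A) = 4490/(9080×4.3374e-04) = 1140 m
R = ρL/A = (1.77×10^-8)(1140)/(4.3374e-04) = 0.04652 Ω
P = I²R = (407)² × 0.04652 = 7710 W

7710 W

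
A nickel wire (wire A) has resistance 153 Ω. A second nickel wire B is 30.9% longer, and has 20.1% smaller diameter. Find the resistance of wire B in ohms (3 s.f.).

R ∝ L/d², so R_B/R_A = (1 + 30.9/100) × (1 − 20.1/100)⁻²
= 1.309 × 1.566 = 2.05
R_B = 2.05 × 153 = 314 Ω

314 Ω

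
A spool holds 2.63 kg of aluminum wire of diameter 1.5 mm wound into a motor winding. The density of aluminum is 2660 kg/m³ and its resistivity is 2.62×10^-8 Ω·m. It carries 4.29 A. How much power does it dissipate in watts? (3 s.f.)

A = π(d/2)² = π(7.5000e-04 m)² = 1.7671e-06 m²
L = m/(density·A) = 2.63/(2660×1.7671e-06) = 559.5 m
R = ρL/A = (2.62×10^-8)(559.5)/(1.7671e-06) = 8.295 Ω
P = I²R = (4.29)² × 8.295 = 153 W

153 W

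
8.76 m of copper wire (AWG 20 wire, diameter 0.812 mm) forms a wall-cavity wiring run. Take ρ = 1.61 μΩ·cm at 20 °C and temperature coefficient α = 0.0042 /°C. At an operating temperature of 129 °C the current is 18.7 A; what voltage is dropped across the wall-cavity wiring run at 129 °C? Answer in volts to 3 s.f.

7.42 V

ρ = 1.61 μΩ·cm = 1.61×10^-8 Ω·m
A = π(0.812/2 mm)² = π(4.0600e-04 m)² = 5.178e-07 m²
R₍20₎ = ρL/A = (1.61×10^-8)(8.76)/(5.178e-07) = 0.2724 Ω
R₍129₎ = R₍20₎(1 + αΔT) = 0.2724 × (1 + 0.0042×109) = 0.397 Ω
V = IR = 18.7 × 0.397 = 7.42 V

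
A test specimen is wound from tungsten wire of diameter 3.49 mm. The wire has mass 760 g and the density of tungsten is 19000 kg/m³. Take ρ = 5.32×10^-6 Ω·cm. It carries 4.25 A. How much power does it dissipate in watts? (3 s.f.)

0.420 W

ρ = 5.32×10^-6 Ω·cm = 5.32×10^-8 Ω·m
A = π(d/2)² = π(1.7450e-03 m)² = 9.5662e-06 m²
L = m/(density·A) = 0.76/(19000×9.5662e-06) = 4.181 m
R = ρL/A = (5.32×10^-8)(4.181)/(9.5662e-06) = 0.02325 Ω
P = I²R = (4.25)² × 0.02325 = 0.420 W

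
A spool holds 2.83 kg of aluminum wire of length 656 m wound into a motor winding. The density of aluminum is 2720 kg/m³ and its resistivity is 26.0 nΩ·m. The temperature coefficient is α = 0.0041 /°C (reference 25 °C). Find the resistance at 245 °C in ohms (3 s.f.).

20.5 Ω

ρ = 26.0 nΩ·m = 2.60×10^-8 Ω·m
A = m/(density·L) = 2.83/(2720×656) = 1.5860e-06 m²
R = ρL/A = (2.60×10^-8)(656)/(1.5860e-06) = 10.75 Ω
R(245 °C) = 10.75 × (1 + 0.0041×220) = 20.5 Ω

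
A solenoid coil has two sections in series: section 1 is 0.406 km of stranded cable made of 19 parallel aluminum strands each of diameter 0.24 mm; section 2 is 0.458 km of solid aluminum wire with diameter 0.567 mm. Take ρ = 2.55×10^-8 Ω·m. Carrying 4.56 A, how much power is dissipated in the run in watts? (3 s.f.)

1210 W

Section 1: A_strand = π(1.2000e-04)² = 4.524e-08 m²; R₁ = ρL/(N·A_s) = (2.55×10^-8)(406)/(19×4.524e-08) = 12.04 Ω
Section 2: A = π(d/2)² = π(2.8350e-04 m)² = 2.525e-07 m²
R₂ = (2.55×10^-8)(458)/(2.525e-07) = 46.25 Ω
R = R₁ + R₂ = 58.3 Ω
P = I²R = (4.56)² × 58.3 = 1210 W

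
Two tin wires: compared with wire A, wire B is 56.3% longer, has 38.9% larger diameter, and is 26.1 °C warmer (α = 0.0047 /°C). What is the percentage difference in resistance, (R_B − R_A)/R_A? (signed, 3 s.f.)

-9.05%

R ∝ ρL/d² with ρ ∝ (1+αΔT), so R_B/R_A = (1 + 56.3/100) × (1 + 38.9/100)⁻² × (1 + 0.0047×26.1)
= 1.563 × 0.5183 × 1.123 = 0.9095
(R_B − R_A)/R_A = 0.9095 − 1 = -9.05%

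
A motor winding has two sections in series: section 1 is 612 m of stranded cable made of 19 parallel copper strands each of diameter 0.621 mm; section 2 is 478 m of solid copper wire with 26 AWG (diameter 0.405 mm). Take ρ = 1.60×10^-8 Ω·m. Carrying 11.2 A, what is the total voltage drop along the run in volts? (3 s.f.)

Section 1: A_strand = π(3.1050e-04)² = 3.029e-07 m²; R₁ = ρL/(N·A_s) = (1.60×10^-8)(612)/(19×3.029e-07) = 1.702 Ω
Section 2: A = π(0.405/2 mm)² = π(2.0250e-04 m)² = 1.288e-07 m²
R₂ = (1.60×10^-8)(478)/(1.288e-07) = 59.37 Ω
R = R₁ + R₂ = 61.07 Ω
V = IR = 11.2 × 61.07 = 684 V

684 V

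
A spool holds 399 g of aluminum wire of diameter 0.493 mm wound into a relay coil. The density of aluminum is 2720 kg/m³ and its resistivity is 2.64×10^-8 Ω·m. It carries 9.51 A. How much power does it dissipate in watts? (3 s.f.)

9610 W

A = π(d/2)² = π(2.4650e-04 m)² = 1.9089e-07 m²
L = m/(density·A) = 0.399/(2720×1.9089e-07) = 768.5 m
R = ρL/A = (2.64×10^-8)(768.5)/(1.9089e-07) = 106.3 Ω
P = I²R = (9.51)² × 106.3 = 9610 W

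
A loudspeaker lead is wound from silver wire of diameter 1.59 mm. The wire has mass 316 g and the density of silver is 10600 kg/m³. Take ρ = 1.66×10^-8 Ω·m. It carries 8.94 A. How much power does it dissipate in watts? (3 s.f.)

10.0 W

A = π(d/2)² = π(7.9500e-04 m)² = 1.9856e-06 m²
L = m/(density·A) = 0.316/(10600×1.9856e-06) = 15.01 m
R = ρL/A = (1.66×10^-8)(15.01)/(1.9856e-06) = 0.1255 Ω
P = I²R = (8.94)² × 0.1255 = 10.0 W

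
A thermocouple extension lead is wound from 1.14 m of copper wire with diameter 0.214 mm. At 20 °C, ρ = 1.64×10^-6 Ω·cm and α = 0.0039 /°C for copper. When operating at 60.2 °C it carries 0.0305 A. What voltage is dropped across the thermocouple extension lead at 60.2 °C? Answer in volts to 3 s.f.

0.0183 V

ρ = 1.64×10^-6 Ω·cm = 1.64×10^-8 Ω·m
A = π(d/2)² = π(1.0700e-04 m)² = 3.597e-08 m²
R₍20₎ = ρL/A = (1.64×10^-8)(1.14)/(3.597e-08) = 0.5198 Ω
R₍60.2₎ = R₍20₎(1 + αΔT) = 0.5198 × (1 + 0.0039×40.2) = 0.6013 Ω
V = IR = 0.0305 × 0.6013 = 0.0183 V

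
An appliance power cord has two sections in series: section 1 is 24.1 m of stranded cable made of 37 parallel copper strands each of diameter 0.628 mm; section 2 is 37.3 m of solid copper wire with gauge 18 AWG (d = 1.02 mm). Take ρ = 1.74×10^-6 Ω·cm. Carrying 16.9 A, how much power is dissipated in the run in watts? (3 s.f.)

ρ = 1.74×10^-6 Ω·cm = 1.74×10^-8 Ω·m
Section 1: A_strand = π(3.1400e-04)² = 3.097e-07 m²; R₁ = ρL/(N·A_s) = (1.74×10^-8)(24.1)/(37×3.097e-07) = 0.03659 Ω
Section 2: A = π(1.02/2 mm)² = π(5.1000e-04 m)² = 8.171e-07 m²
R₂ = (1.74×10^-8)(37.3)/(8.171e-07) = 0.7943 Ω
R = R₁ + R₂ = 0.8309 Ω
P = I²R = (16.9)² × 0.8309 = 237 W

237 W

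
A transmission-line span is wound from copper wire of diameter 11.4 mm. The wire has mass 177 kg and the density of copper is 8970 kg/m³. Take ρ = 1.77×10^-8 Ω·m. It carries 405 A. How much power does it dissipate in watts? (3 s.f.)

A = π(d/2)² = π(5.7000e-03 m)² = 1.0207e-04 m²
L = m/(density·A) = 177/(8970×1.0207e-04) = 193.3 m
R = ρL/A = (1.77×10^-8)(193.3)/(1.0207e-04) = 0.03352 Ω
P = I²R = (405)² × 0.03352 = 5500 W

5500 W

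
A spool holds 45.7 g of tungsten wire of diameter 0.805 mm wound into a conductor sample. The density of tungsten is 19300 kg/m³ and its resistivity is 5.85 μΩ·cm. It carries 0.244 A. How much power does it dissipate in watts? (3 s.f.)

0.0318 W

ρ = 5.85 μΩ·cm = 5.85×10^-8 Ω·m
A = π(d/2)² = π(4.0250e-04 m)² = 5.0896e-07 m²
L = m/(density·A) = 0.0457/(19300×5.0896e-07) = 4.652 m
R = ρL/A = (5.85×10^-8)(4.652)/(5.0896e-07) = 0.5348 Ω
P = I²R = (0.244)² × 0.5348 = 0.0318 W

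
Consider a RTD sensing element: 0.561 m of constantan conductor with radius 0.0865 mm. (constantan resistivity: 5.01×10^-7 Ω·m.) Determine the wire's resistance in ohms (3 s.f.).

A = πr² = π(8.6500e-05 m)² = 2.351e-08 m²
R = ρL/A = (5.01×10^-7)(0.561 m)/(2.351e-08 m²) = 12.0 Ω

12.0 Ω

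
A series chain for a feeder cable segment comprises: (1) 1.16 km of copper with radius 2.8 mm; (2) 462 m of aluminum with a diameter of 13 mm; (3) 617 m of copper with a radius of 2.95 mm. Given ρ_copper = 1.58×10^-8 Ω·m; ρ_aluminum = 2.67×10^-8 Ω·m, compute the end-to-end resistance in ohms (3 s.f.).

1.19 Ω

Seg 1: A = πr² = π(2.8000e-03 m)² = 2.463e-05 m²
R_1 = (1.58×10^-8)(1160)/(2.463e-05) = 0.7441 Ω
Seg 2: A = π(d/2)² = π(6.5000e-03 m)² = 1.327e-04 m²
R_2 = (2.67×10^-8)(462)/(1.327e-04) = 0.09293 Ω
Seg 3: A = πr² = π(2.9500e-03 m)² = 2.734e-05 m²
R_3 = (1.58×10^-8)(617)/(2.734e-05) = 0.3566 Ω
R_total = R_1 + R_2 + R_3 = 1.19 Ω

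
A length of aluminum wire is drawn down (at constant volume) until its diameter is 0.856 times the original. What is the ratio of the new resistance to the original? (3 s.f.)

1.86

Volume constant ⇒ L' = L/r² with r = 0.856. R' = ρL'/A' = ρ(L/r²)/(πr²d₀²/4) = R/r⁴.
Factor = 1.86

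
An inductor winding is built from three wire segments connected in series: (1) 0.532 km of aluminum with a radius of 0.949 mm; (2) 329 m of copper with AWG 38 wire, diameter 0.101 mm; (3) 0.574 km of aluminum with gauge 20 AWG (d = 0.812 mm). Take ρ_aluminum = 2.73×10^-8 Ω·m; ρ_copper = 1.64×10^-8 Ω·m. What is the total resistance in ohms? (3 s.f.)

Seg 1: A = πr² = π(9.4900e-04 m)² = 2.829e-06 m²
R_1 = (2.73×10^-8)(532)/(2.829e-06) = 5.133 Ω
Seg 2: A = π(0.101/2 mm)² = π(5.0500e-05 m)² = 8.012e-09 m²
R_2 = (1.64×10^-8)(329)/(8.012e-09) = 673.5 Ω
Seg 3: A = π(0.812/2 mm)² = π(4.0600e-04 m)² = 5.178e-07 m²
R_3 = (2.73×10^-8)(574)/(5.178e-07) = 30.26 Ω
R_total = R_1 + R_2 + R_3 = 709 Ω

709 Ω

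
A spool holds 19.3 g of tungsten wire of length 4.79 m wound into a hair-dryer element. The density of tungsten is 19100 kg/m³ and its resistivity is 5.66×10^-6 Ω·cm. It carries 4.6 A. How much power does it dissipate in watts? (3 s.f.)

27.2 W

ρ = 5.66×10^-6 Ω·cm = 5.66×10^-8 Ω·m
A = m/(density·L) = 0.0193/(19100×4.79) = 2.1095e-07 m²
R = ρL/A = (5.66×10^-8)(4.79)/(2.1095e-07) = 1.285 Ω
P = I²R = (4.6)² × 1.285 = 27.2 W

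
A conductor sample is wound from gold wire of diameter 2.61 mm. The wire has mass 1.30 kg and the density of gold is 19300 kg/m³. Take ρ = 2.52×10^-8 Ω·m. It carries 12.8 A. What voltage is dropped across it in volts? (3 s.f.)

A = π(d/2)² = π(1.3050e-03 m)² = 5.3502e-06 m²
L = m/(density·A) = 1.3/(19300×5.3502e-06) = 12.59 m
R = ρL/A = (2.52×10^-8)(12.59)/(5.3502e-06) = 0.0593 Ω
V = IR = 12.8 × 0.0593 = 0.759 V

0.759 V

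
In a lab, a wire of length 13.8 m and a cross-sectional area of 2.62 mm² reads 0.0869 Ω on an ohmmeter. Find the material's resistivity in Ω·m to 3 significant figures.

A = 2.62 mm² = 2.620e-06 m²
ρ = RA/L = (0.0869)(2.620e-06)/(13.8) = 1.65×10^-8 Ω·m

1.65×10^-8 Ω·m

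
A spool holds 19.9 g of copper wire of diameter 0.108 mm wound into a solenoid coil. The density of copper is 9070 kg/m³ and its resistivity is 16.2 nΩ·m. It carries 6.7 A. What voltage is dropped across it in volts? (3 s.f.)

ρ = 16.2 nΩ·m = 1.62×10^-8 Ω·m
A = π(d/2)² = π(5.4000e-05 m)² = 9.1609e-09 m²
L = m/(density·A) = 0.0199/(9070×9.1609e-09) = 239.5 m
R = ρL/A = (1.62×10^-8)(239.5)/(9.1609e-09) = 423.5 Ω
V = IR = 6.7 × 423.5 = 2840 V

2840 V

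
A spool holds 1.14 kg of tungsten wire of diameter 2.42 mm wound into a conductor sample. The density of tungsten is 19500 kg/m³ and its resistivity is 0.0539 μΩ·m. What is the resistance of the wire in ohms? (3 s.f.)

ρ = 0.0539 μΩ·m = 5.39×10^-8 Ω·m
A = π(d/2)² = π(1.2100e-03 m)² = 4.5996e-06 m²
L = m/(density·A) = 1.14/(19500×4.5996e-06) = 12.71 m
R = ρL/A = (5.39×10^-8)(12.71)/(4.5996e-06) = 0.149 Ω

0.149 Ω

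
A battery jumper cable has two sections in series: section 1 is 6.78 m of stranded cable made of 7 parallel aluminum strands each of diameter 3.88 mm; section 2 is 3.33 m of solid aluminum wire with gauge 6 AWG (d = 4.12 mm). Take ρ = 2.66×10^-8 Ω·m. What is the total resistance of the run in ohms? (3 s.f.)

Section 1: A_strand = π(1.9400e-03)² = 1.182e-05 m²; R₁ = ρL/(N·A_s) = (2.66×10^-8)(6.78)/(7×1.182e-05) = 0.002179 Ω
Section 2: A = π(4.12/2 mm)² = π(2.0600e-03 m)² = 1.333e-05 m²
R₂ = (2.66×10^-8)(3.33)/(1.333e-05) = 0.006644 Ω
R = R₁ + R₂ = 0.00882 Ω

0.00882 Ω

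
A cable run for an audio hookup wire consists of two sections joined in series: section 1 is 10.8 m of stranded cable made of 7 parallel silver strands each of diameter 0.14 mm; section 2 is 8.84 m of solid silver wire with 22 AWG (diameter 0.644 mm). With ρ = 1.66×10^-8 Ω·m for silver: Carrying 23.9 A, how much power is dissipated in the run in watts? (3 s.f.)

1210 W

Section 1: A_strand = π(7.0000e-05)² = 1.539e-08 m²; R₁ = ρL/(N·A_s) = (1.66×10^-8)(10.8)/(7×1.539e-08) = 1.664 Ω
Section 2: A = π(0.644/2 mm)² = π(3.2200e-04 m)² = 3.257e-07 m²
R₂ = (1.66×10^-8)(8.84)/(3.257e-07) = 0.4505 Ω
R = R₁ + R₂ = 2.114 Ω
P = I²R = (23.9)² × 2.114 = 1210 W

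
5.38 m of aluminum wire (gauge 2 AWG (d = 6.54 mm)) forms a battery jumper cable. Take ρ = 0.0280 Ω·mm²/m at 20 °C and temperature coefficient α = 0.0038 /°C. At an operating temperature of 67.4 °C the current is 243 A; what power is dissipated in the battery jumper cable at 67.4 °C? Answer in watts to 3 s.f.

ρ = 0.0280 Ω·mm²/m = 2.80×10^-8 Ω·m
A = π(6.54/2 mm)² = π(3.2700e-03 m)² = 3.359e-05 m²
R₍20₎ = ρL/A = (2.80×10^-8)(5.38)/(3.359e-05) = 0.004484 Ω
R₍67.4₎ = R₍20₎(1 + αΔT) = 0.004484 × (1 + 0.0038×47.4) = 0.005292 Ω
P = I²R = (243)² × 0.005292 = 312 W

312 W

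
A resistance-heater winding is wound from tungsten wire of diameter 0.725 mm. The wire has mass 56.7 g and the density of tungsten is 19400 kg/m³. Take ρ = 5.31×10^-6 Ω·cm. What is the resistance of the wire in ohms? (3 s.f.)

0.911 Ω

ρ = 5.31×10^-6 Ω·cm = 5.31×10^-8 Ω·m
A = π(d/2)² = π(3.6250e-04 m)² = 4.1282e-07 m²
L = m/(density·A) = 0.0567/(19400×4.1282e-07) = 7.08 m
R = ρL/A = (5.31×10^-8)(7.08)/(4.1282e-07) = 0.911 Ω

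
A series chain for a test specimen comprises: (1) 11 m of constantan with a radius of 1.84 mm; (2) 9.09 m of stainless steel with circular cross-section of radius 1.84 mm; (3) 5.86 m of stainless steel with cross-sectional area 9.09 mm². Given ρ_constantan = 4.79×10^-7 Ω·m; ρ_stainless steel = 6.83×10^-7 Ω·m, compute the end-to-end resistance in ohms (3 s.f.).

1.52 Ω

Seg 1: A = πr² = π(1.8400e-03 m)² = 1.064e-05 m²
R_1 = (4.79×10^-7)(11)/(1.064e-05) = 0.4954 Ω
Seg 2: A = πr² = π(1.8400e-03 m)² = 1.064e-05 m²
R_2 = (6.83×10^-7)(9.09)/(1.064e-05) = 0.5837 Ω
Seg 3: A = 9.09 mm² = 9.090e-06 m²
R_3 = (6.83×10^-7)(5.86)/(9.090e-06) = 0.4403 Ω
R_total = R_1 + R_2 + R_3 = 1.52 Ω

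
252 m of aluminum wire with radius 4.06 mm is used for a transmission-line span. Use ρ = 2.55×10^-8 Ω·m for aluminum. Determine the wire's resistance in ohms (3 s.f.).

0.124 Ω

A = πr² = π(4.0600e-03 m)² = 5.178e-05 m²
R = ρL/A = (2.55×10^-8)(252 m)/(5.178e-05 m²) = 0.124 Ω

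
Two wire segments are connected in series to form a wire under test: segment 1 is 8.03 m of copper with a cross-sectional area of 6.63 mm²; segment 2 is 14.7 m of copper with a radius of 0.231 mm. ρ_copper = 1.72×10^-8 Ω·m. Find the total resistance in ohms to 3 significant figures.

Segment 1: A = 6.63 mm² = 6.630e-06 m²
R₁ = ρL/A = (1.72×10^-8)(8.03)/(6.630e-06) = 0.02083 Ω
Segment 2: A = πr² = π(2.3100e-04 m)² = 1.676e-07 m²
R₂ = (1.72×10^-8)(14.7)/(1.676e-07) = 1.508 Ω
R = R₁ + R₂ = 1.53 Ω

1.53 Ω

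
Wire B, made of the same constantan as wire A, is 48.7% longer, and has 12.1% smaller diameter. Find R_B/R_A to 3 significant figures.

1.92

R ∝ L/d², so R_B/R_A = (1 + 48.7/100) × (1 − 12.1/100)⁻²
= 1.487 × 1.294 = 1.92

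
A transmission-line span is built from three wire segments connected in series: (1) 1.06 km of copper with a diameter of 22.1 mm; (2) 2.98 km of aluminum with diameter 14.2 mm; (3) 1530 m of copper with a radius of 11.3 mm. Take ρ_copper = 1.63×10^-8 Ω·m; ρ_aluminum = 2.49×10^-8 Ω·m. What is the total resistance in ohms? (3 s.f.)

Seg 1: A = π(d/2)² = π(1.1050e-02 m)² = 3.836e-04 m²
R_1 = (1.63×10^-8)(1060)/(3.836e-04) = 0.04504 Ω
Seg 2: A = π(d/2)² = π(7.1000e-03 m)² = 1.584e-04 m²
R_2 = (2.49×10^-8)(2980)/(1.584e-04) = 0.4685 Ω
Seg 3: A = πr² = π(1.1300e-02 m)² = 4.011e-04 m²
R_3 = (1.63×10^-8)(1530)/(4.011e-04) = 0.06217 Ω
R_total = R_1 + R_2 + R_3 = 0.576 Ω

0.576 Ω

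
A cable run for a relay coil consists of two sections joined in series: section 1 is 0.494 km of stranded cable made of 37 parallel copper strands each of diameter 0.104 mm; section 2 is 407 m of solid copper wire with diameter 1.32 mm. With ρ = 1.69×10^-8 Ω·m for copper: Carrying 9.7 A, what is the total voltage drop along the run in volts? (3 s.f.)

306 V

Section 1: A_strand = π(5.2000e-05)² = 8.495e-09 m²; R₁ = ρL/(N·A_s) = (1.69×10^-8)(494)/(37×8.495e-09) = 26.56 Ω
Section 2: A = π(d/2)² = π(6.6000e-04 m)² = 1.368e-06 m²
R₂ = (1.69×10^-8)(407)/(1.368e-06) = 5.026 Ω
R = R₁ + R₂ = 31.59 Ω
V = IR = 9.7 × 31.59 = 306 V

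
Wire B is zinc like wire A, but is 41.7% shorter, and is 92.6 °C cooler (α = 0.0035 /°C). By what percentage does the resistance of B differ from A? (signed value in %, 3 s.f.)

R ∝ ρL/d² with ρ ∝ (1+αΔT), so R_B/R_A = (1 − 41.7/100) × (1 − 0.0035×92.6)
= 0.583 × 0.6759 = 0.3941
(R_B − R_A)/R_A = 0.3941 − 1 = -60.6%

-60.6%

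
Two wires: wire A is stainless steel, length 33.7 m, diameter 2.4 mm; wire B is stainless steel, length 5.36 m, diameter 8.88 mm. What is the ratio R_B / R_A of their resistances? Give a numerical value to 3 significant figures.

0.0116

R ∝ ρL/d², so R_B/R_A = (L_B/L_A) × (d_A/d_B)²
= (5.36/33.7) × (2.4/8.88)² = 0.0116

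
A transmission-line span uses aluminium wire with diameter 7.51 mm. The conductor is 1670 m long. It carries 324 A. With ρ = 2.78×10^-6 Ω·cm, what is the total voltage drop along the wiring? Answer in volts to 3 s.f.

ρ = 2.78×10^-6 Ω·cm = 2.78×10^-8 Ω·m
A = π(d/2)² = π(3.7550e-03 m)² = 4.430e-05 m²
R = ρL/A = (2.78×10^-8)(1670)/(4.430e-05) = 1.048 Ω
V = IR = 324 × 1.048 = 340 V

340 V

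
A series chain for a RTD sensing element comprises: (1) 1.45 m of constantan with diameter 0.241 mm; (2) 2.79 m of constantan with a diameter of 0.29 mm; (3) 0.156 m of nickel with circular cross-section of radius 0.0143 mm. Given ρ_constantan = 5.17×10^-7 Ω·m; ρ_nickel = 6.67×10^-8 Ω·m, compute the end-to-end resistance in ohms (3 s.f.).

54.5 Ω

Seg 1: A = π(d/2)² = π(1.2050e-04 m)² = 4.562e-08 m²
R_1 = (5.17×10^-7)(1.45)/(4.562e-08) = 16.43 Ω
Seg 2: A = π(d/2)² = π(1.4500e-04 m)² = 6.605e-08 m²
R_2 = (5.17×10^-7)(2.79)/(6.605e-08) = 21.84 Ω
Seg 3: A = πr² = π(1.4300e-05 m)² = 6.424e-10 m²
R_3 = (6.67×10^-8)(0.156)/(6.424e-10) = 16.2 Ω
R_total = R_1 + R_2 + R_3 = 54.5 Ω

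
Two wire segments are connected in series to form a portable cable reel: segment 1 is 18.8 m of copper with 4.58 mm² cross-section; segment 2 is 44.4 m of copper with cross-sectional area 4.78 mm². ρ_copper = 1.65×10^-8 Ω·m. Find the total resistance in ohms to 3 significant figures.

0.221 Ω

Segment 1: A = 4.58 mm² = 4.580e-06 m²
R₁ = ρL/A = (1.65×10^-8)(18.8)/(4.580e-06) = 0.06773 Ω
Segment 2: A = 4.78 mm² = 4.780e-06 m²
R₂ = (1.65×10^-8)(44.4)/(4.780e-06) = 0.1533 Ω
R = R₁ + R₂ = 0.221 Ω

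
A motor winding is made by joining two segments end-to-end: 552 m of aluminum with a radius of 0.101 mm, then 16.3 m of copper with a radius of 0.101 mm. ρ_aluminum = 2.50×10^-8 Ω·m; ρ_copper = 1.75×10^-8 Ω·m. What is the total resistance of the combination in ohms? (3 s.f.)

Segment 1: A = πr² = π(1.0100e-04 m)² = 3.205e-08 m²
R₁ = ρL/A = (2.50×10^-8)(552)/(3.205e-08) = 430.6 Ω
R₂ = (1.75×10^-8)(16.3)/(3.205e-08) = 8.901 Ω
R = R₁ + R₂ = 440 Ω

440 Ω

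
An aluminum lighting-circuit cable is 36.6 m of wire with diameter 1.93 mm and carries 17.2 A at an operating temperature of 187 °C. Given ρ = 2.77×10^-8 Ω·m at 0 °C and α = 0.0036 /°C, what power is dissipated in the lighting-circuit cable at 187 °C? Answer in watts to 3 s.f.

172 W

A = π(d/2)² = π(9.6500e-04 m)² = 2.926e-06 m²
R₍0₎ = ρL/A = (2.77×10^-8)(36.6)/(2.926e-06) = 0.3465 Ω
R₍187₎ = R₍0₎(1 + αΔT) = 0.3465 × (1 + 0.0036×187) = 0.5798 Ω
P = I²R = (17.2)² × 0.5798 = 172 W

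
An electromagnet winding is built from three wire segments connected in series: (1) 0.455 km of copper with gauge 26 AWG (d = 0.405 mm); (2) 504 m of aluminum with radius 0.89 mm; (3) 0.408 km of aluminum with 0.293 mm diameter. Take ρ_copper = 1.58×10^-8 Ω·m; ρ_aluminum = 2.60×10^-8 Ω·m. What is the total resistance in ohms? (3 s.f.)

218 Ω

Seg 1: A = π(0.405/2 mm)² = π(2.0250e-04 m)² = 1.288e-07 m²
R_1 = (1.58×10^-8)(455)/(1.288e-07) = 55.8 Ω
Seg 2: A = πr² = π(8.9000e-04 m)² = 2.488e-06 m²
R_2 = (2.60×10^-8)(504)/(2.488e-06) = 5.266 Ω
Seg 3: A = π(d/2)² = π(1.4650e-04 m)² = 6.743e-08 m²
R_3 = (2.60×10^-8)(408)/(6.743e-08) = 157.3 Ω
R_total = R_1 + R_2 + R_3 = 218 Ω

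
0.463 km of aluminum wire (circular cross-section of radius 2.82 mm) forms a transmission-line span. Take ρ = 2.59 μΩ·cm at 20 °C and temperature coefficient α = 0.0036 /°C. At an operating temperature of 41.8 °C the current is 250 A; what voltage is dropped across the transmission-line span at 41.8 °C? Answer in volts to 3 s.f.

ρ = 2.59 μΩ·cm = 2.59×10^-8 Ω·m
A = πr² = π(2.8200e-03 m)² = 2.498e-05 m²
R₍20₎ = ρL/A = (2.59×10^-8)(463)/(2.498e-05) = 0.48 Ω
R₍41.8₎ = R₍20₎(1 + αΔT) = 0.48 × (1 + 0.0036×21.8) = 0.5177 Ω
V = IR = 250 × 0.5177 = 129 V

129 V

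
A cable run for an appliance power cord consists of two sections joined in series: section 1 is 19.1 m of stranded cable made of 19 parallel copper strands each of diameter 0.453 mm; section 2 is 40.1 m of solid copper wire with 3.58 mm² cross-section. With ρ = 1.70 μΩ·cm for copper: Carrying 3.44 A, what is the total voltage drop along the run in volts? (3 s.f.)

ρ = 1.70 μΩ·cm = 1.70×10^-8 Ω·m
Section 1: A_strand = π(2.2650e-04)² = 1.612e-07 m²; R₁ = ρL/(N·A_s) = (1.70×10^-8)(19.1)/(19×1.612e-07) = 0.106 Ω
Section 2: A = 3.58 mm² = 3.580e-06 m²
R₂ = (1.70×10^-8)(40.1)/(3.580e-06) = 0.1904 Ω
R = R₁ + R₂ = 0.2965 Ω
V = IR = 3.44 × 0.2965 = 1.02 V

1.02 V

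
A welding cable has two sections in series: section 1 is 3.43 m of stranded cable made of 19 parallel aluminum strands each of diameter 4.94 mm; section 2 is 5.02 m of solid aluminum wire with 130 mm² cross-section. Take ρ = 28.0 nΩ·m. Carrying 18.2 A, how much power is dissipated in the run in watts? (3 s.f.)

0.446 W

ρ = 28.0 nΩ·m = 2.80×10^-8 Ω·m
Section 1: A_strand = π(2.4700e-03)² = 1.917e-05 m²; R₁ = ρL/(N·A_s) = (2.80×10^-8)(3.43)/(19×1.917e-05) = 2.637×10^-4 Ω
Section 2: A = 130 mm² = 1.300e-04 m²
R₂ = (2.80×10^-8)(5.02)/(1.300e-04) = 0.001081 Ω
R = R₁ + R₂ = 0.001345 Ω
P = I²R = (18.2)² × 0.001345 = 0.446 W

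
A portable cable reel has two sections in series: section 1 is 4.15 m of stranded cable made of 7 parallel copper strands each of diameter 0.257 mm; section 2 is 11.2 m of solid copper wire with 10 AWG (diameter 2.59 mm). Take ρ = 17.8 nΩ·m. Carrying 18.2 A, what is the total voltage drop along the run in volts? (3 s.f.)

ρ = 17.8 nΩ·m = 1.78×10^-8 Ω·m
Section 1: A_strand = π(1.2850e-04)² = 5.187e-08 m²; R₁ = ρL/(N·A_s) = (1.78×10^-8)(4.15)/(7×5.187e-08) = 0.2034 Ω
Section 2: A = π(2.59/2 mm)² = π(1.2950e-03 m)² = 5.269e-06 m²
R₂ = (1.78×10^-8)(11.2)/(5.269e-06) = 0.03784 Ω
R = R₁ + R₂ = 0.2413 Ω
V = IR = 18.2 × 0.2413 = 4.39 V

4.39 V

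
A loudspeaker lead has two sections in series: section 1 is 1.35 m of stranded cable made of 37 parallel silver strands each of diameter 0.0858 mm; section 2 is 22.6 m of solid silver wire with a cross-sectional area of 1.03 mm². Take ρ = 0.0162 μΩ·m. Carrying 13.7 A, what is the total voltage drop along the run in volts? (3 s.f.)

ρ = 0.0162 μΩ·m = 1.62×10^-8 Ω·m
Section 1: A_strand = π(4.2900e-05)² = 5.782e-09 m²; R₁ = ρL/(N·A_s) = (1.62×10^-8)(1.35)/(37×5.782e-09) = 0.1022 Ω
Section 2: A = 1.03 mm² = 1.030e-06 m²
R₂ = (1.62×10^-8)(22.6)/(1.030e-06) = 0.3555 Ω
R = R₁ + R₂ = 0.4577 Ω
V = IR = 13.7 × 0.4577 = 6.27 V

6.27 V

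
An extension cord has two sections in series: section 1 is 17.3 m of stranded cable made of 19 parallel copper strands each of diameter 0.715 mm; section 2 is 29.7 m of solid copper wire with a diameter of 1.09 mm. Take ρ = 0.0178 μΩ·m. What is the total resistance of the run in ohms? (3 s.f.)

ρ = 0.0178 μΩ·m = 1.78×10^-8 Ω·m
Section 1: A_strand = π(3.5750e-04)² = 4.015e-07 m²; R₁ = ρL/(N·A_s) = (1.78×10^-8)(17.3)/(19×4.015e-07) = 0.04037 Ω
Section 2: A = π(d/2)² = π(5.4500e-04 m)² = 9.331e-07 m²
R₂ = (1.78×10^-8)(29.7)/(9.331e-07) = 0.5665 Ω
R = R₁ + R₂ = 0.607 Ω

0.607 Ω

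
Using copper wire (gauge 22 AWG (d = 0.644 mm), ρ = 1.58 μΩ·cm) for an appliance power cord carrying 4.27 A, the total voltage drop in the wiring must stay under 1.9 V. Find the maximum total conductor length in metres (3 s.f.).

9.17 m

ρ = 1.58 μΩ·cm = 1.58×10^-8 Ω·m
A = π(0.644/2 mm)² = π(3.2200e-04 m)² = 3.257e-07 m²
L_max = V_max·A/(1·ρI) = (1.9)(3.257e-07)/(1.58×10^-8×4.27) = 9.17 m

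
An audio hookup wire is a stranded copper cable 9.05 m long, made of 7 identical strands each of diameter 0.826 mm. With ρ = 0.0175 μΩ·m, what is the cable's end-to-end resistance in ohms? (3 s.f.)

ρ = 0.0175 μΩ·m = 1.75×10^-8 Ω·m
A_strand = π(4.1300e-04 m)² = 5.359e-07 m²
R_strand = ρL/A = (1.75×10^-8)(9.05)/(5.359e-07) = 0.2956 Ω
R_total = R_strand/N = 0.2956/7 = 0.0422 Ω

0.0422 Ω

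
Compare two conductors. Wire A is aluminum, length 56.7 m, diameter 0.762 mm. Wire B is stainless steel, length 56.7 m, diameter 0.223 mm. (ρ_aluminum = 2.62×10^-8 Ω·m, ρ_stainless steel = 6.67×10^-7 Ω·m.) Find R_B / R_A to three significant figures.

297

R ∝ ρL/d², so R_B/R_A = (ρ_B/ρ_A) × (d_A/d_B)²
= (6.67×10^-7/2.62×10^-8) × (0.762/0.223)² = 297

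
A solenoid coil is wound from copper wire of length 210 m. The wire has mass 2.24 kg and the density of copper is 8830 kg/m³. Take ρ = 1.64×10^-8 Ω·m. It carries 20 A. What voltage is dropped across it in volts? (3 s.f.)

57.0 V

A = m/(density·L) = 2.24/(8830×210) = 1.2080e-06 m²
R = ρL/A = (1.64×10^-8)(210)/(1.2080e-06) = 2.851 Ω
V = IR = 20 × 2.851 = 57.0 V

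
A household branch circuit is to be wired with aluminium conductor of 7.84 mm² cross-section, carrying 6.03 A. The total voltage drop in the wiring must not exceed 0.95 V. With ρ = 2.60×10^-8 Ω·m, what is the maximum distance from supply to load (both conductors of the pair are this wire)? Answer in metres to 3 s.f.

A = 7.84 mm² = 7.840e-06 m²
L_max = V_max·A/(2·ρI) = (0.95)(7.840e-06)/(2×2.60×10^-8×6.03) = 23.8 m

23.8 m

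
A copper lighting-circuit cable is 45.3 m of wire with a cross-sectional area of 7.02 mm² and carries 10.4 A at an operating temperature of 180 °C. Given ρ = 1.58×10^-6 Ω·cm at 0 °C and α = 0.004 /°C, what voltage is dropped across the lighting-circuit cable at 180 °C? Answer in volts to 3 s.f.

1.82 V

ρ = 1.58×10^-6 Ω·cm = 1.58×10^-8 Ω·m
A = 7.02 mm² = 7.020e-06 m²
R₍0₎ = ρL/A = (1.58×10^-8)(45.3)/(7.020e-06) = 0.102 Ω
R₍180₎ = R₍0₎(1 + αΔT) = 0.102 × (1 + 0.004×180) = 0.1754 Ω
V = IR = 10.4 × 0.1754 = 1.82 V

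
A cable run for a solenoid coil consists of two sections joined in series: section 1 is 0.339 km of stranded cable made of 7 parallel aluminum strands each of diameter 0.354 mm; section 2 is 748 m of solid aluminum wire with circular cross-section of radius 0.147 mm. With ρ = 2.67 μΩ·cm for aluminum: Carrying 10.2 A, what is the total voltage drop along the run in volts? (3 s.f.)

ρ = 2.67 μΩ·cm = 2.67×10^-8 Ω·m
Section 1: A_strand = π(1.7700e-04)² = 9.842e-08 m²; R₁ = ρL/(N·A_s) = (2.67×10^-8)(339)/(7×9.842e-08) = 13.14 Ω
Section 2: A = πr² = π(1.4700e-04 m)² = 6.789e-08 m²
R₂ = (2.67×10^-8)(748)/(6.789e-08) = 294.2 Ω
R = R₁ + R₂ = 307.3 Ω
V = IR = 10.2 × 307.3 = 3130 V

3130 V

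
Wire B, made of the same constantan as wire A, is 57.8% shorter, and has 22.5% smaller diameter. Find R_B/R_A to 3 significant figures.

R ∝ L/d², so R_B/R_A = (1 − 57.8/100) × (1 − 22.5/100)⁻²
= 0.422 × 1.665 = 0.703

0.703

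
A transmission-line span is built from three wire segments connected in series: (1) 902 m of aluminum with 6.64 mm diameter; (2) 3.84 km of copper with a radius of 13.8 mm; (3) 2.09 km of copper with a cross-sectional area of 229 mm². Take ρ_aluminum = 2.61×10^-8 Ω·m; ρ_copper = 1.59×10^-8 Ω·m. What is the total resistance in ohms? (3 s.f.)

Seg 1: A = π(d/2)² = π(3.3200e-03 m)² = 3.463e-05 m²
R_1 = (2.61×10^-8)(902)/(3.463e-05) = 0.6799 Ω
Seg 2: A = πr² = π(1.3800e-02 m)² = 5.983e-04 m²
R_2 = (1.59×10^-8)(3840)/(5.983e-04) = 0.1021 Ω
Seg 3: A = 229 mm² = 2.290e-04 m²
R_3 = (1.59×10^-8)(2090)/(2.290e-04) = 0.1451 Ω
R_total = R_1 + R_2 + R_3 = 0.927 Ω

0.927 Ω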